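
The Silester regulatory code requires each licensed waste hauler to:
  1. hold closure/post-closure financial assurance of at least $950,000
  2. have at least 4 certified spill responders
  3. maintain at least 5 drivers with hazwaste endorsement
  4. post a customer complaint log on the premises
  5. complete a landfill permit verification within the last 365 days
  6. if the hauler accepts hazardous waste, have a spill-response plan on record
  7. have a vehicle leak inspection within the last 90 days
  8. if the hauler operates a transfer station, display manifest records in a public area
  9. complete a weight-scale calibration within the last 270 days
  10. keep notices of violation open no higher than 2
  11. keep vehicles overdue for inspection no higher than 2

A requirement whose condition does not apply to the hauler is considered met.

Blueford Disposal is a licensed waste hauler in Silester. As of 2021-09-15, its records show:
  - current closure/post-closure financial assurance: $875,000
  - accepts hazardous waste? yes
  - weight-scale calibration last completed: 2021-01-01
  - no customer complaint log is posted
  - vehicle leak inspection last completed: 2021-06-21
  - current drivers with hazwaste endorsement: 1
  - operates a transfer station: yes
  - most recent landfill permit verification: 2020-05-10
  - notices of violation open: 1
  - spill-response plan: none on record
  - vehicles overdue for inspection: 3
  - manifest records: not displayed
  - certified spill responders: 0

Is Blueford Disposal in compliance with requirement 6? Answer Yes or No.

No

6. condition 'accepts hazardous waste' holds; spill-response plan absent → not met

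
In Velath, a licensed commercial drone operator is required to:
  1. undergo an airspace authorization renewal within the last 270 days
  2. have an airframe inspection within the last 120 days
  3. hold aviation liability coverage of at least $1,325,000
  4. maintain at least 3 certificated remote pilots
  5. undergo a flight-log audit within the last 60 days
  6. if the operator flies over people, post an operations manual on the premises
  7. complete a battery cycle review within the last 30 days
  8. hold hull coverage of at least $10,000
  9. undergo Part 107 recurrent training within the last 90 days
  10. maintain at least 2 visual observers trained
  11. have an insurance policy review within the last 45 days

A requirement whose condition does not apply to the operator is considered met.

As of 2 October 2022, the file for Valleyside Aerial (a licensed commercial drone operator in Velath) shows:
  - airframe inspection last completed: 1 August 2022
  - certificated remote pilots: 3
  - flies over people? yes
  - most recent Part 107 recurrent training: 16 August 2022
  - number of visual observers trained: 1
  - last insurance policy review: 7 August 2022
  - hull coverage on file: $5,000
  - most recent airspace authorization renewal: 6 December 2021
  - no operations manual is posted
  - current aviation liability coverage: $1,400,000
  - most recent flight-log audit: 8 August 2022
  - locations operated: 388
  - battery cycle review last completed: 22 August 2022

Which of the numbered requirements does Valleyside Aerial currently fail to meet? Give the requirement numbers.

1, 6, 7, 8, 10, 11

1. airspace authorization renewal 300 days ago vs limit 270 → not met
2. airframe inspection 62 days ago vs limit 120 → met
3. aviation liability coverage $1,400,000 ≥ $1,325,000 → met
4. certificated remote pilots 3 ≥ 3 → met
5. flight-log audit 55 days ago vs limit 60 → met
6. condition 'flies over people' holds; operations manual absent → not met
7. battery cycle review 41 days ago vs limit 30 → not met
8. hull coverage $5,000 < $10,000 → not met
9. Part 107 recurrent training 47 days ago vs limit 90 → met
10. visual observers trained 1 < 2 → not met
11. insurance policy review 56 days ago vs limit 45 → not met
Not met: 1, 6, 7, 8, 10, 11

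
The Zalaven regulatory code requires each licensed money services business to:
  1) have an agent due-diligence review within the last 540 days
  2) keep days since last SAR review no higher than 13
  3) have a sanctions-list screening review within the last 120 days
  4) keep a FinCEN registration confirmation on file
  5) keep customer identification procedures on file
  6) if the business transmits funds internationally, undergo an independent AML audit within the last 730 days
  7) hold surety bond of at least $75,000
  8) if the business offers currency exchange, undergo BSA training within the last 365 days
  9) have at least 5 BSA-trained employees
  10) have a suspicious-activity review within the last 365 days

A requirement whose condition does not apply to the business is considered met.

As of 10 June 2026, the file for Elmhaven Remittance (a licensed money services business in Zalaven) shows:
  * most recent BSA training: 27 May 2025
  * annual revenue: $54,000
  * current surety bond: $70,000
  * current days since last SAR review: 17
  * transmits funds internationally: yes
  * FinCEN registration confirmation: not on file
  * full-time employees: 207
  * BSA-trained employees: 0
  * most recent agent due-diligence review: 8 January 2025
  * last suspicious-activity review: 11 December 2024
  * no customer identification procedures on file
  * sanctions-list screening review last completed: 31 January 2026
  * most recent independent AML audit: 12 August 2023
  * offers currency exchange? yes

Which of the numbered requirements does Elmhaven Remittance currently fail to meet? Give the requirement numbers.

2, 3, 4, 5, 6, 7, 8, 9, 10

1. agent due-diligence review 518 days ago vs limit 540 → met
2. days since last SAR review 17 > 13 → not met
3. sanctions-list screening review 130 days ago vs limit 120 → not met
4. FinCEN registration confirmation absent → not met
5. customer identification procedures absent → not met
6. condition 'transmits funds internationally' holds; independent AML audit 1033 days ago vs limit 730 → not met
7. surety bond $70,000 < $75,000 → not met
8. condition 'offers currency exchange' holds; BSA training 379 days ago vs limit 365 → not met
9. BSA-trained employees 0 < 5 → not met
10. suspicious-activity review 546 days ago vs limit 365 → not met
Not met: 2, 3, 4, 5, 6, 7, 8, 9, 10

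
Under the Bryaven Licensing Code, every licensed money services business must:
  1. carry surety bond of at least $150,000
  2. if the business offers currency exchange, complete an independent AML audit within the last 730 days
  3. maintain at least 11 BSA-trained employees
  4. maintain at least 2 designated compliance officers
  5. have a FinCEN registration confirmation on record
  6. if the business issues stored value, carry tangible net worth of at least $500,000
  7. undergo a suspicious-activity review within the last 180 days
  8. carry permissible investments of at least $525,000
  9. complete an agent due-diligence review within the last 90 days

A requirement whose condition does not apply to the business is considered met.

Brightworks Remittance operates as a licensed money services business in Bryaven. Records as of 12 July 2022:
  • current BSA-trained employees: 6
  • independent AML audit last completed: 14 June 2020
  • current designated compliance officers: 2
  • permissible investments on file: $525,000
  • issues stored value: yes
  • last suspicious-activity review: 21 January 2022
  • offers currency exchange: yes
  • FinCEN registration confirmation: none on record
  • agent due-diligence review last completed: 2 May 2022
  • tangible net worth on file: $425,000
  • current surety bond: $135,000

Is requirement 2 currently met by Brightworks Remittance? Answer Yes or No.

No

2. condition 'offers currency exchange' holds; independent AML audit 758 days ago vs limit 730 → not met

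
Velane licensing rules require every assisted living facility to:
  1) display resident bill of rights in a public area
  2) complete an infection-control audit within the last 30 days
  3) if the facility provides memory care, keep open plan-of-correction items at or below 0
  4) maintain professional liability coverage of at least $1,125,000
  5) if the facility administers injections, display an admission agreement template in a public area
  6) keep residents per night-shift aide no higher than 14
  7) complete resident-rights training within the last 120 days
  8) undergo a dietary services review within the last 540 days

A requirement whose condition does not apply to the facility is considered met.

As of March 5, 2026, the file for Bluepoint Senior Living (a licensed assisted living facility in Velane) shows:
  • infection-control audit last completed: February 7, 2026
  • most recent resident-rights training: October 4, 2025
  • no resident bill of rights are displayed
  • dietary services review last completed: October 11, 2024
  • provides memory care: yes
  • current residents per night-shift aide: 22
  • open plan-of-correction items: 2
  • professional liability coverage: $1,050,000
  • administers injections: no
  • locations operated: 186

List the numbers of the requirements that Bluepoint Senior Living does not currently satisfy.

1. resident bill of rights absent → not met
2. infection-control audit 26 days ago vs limit 30 → met
3. condition 'provides memory care' holds; open plan-of-correction items 2 > 0 → not met
4. professional liability coverage $1,050,000 < $1,125,000 → not met
5. condition 'administers injections' does not hold → requirement n/a → met
6. residents per night-shift aide 22 > 14 → not met
7. resident-rights training 152 days ago vs limit 120 → not met
8. dietary services review 510 days ago vs limit 540 → met
Not met: 1, 3, 4, 6, 7

1, 3, 4, 6, 7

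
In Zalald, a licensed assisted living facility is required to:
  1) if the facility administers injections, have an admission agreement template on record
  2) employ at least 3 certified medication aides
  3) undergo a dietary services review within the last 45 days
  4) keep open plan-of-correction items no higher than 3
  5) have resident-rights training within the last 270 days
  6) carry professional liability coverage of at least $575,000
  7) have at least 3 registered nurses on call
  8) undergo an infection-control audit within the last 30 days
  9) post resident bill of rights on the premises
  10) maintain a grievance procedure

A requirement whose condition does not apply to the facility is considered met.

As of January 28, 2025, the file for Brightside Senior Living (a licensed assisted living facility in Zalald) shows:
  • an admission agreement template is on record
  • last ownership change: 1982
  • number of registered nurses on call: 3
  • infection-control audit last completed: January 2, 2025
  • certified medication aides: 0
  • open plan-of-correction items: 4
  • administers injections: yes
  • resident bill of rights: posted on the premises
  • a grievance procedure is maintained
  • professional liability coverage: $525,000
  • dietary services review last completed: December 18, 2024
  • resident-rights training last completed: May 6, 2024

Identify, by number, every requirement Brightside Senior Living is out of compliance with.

2, 4, 6

1. condition 'administers injections' holds; admission agreement template present → met
2. certified medication aides 0 < 3 → not met
3. dietary services review 41 days ago vs limit 45 → met
4. open plan-of-correction items 4 > 3 → not met
5. resident-rights training 267 days ago vs limit 270 → met
6. professional liability coverage $525,000 < $575,000 → not met
7. registered nurses on call 3 ≥ 3 → met
8. infection-control audit 26 days ago vs limit 30 → met
9. resident bill of rights present → met
10. grievance procedure present → met
Not met: 2, 4, 6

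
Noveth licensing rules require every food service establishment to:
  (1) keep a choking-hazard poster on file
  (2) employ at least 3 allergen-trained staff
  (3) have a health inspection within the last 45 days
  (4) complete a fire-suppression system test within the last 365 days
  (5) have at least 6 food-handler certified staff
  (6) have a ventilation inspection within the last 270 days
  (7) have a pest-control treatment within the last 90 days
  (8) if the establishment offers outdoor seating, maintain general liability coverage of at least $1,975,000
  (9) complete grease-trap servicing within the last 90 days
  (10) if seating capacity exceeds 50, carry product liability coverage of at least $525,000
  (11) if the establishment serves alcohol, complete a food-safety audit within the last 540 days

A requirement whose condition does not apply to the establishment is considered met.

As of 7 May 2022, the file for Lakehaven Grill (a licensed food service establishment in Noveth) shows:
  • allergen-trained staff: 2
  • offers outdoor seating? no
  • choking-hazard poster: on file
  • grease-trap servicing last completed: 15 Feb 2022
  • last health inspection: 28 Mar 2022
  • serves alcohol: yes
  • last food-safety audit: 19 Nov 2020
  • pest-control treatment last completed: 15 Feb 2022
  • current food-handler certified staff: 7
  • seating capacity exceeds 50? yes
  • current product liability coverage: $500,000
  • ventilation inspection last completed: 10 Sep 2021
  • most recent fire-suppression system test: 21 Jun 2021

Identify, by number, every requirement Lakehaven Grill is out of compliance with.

1. choking-hazard poster present → met
2. allergen-trained staff 2 < 3 → not met
3. health inspection 40 days ago vs limit 45 → met
4. fire-suppression system test 320 days ago vs limit 365 → met
5. food-handler certified staff 7 ≥ 6 → met
6. ventilation inspection 239 days ago vs limit 270 → met
7. pest-control treatment 81 days ago vs limit 90 → met
8. condition 'offers outdoor seating' does not hold → requirement n/a → met
9. grease-trap servicing 81 days ago vs limit 90 → met
10. condition 'seating capacity exceeds 50' holds; product liability coverage $500,000 < $525,000 → not met
11. condition 'serves alcohol' holds; food-safety audit 534 days ago vs limit 540 → met
Not met: 2, 10

2, 10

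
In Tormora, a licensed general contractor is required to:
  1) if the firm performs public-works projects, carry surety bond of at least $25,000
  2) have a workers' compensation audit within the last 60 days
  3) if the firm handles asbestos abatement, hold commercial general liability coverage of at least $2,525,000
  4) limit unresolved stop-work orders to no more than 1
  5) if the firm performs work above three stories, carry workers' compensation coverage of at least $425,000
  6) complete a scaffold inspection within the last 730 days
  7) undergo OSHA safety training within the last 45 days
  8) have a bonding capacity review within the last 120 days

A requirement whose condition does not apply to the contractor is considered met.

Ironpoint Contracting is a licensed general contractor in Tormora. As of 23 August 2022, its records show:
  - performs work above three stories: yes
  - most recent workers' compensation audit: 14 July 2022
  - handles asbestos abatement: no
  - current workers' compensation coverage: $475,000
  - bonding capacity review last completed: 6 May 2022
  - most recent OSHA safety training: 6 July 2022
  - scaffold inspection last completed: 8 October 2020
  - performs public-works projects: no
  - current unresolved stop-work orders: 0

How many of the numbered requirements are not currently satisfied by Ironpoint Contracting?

1

1. condition 'performs public-works projects' does not hold → requirement n/a → met
2. workers' compensation audit 40 days ago vs limit 60 → met
3. condition 'handles asbestos abatement' does not hold → requirement n/a → met
4. unresolved stop-work orders 0 ≤ 1 → met
5. condition 'performs work above three stories' holds; workers' compensation coverage $475,000 ≥ $425,000 → met
6. scaffold inspection 684 days ago vs limit 730 → met
7. OSHA safety training 48 days ago vs limit 45 → not met
8. bonding capacity review 109 days ago vs limit 120 → met
Not met: 1 of 8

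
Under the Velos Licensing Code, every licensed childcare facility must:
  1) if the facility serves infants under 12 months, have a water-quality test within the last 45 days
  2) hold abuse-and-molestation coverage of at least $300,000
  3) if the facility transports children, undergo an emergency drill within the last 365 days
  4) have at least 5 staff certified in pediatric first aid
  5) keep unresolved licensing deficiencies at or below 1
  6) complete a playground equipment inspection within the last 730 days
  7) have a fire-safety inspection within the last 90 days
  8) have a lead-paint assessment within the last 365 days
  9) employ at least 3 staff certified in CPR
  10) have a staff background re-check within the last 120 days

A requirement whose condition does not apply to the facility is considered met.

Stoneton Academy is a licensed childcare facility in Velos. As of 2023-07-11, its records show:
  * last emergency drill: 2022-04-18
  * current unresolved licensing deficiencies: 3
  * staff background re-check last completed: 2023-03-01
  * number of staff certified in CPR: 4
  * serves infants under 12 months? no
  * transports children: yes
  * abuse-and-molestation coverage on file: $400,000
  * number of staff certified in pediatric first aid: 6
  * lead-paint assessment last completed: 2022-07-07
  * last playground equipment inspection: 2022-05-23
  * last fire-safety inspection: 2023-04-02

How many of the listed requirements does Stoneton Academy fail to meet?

5

1. condition 'serves infants under 12 months' does not hold → requirement n/a → met
2. abuse-and-molestation coverage $400,000 ≥ $300,000 → met
3. condition 'transports children' holds; emergency drill 449 days ago vs limit 365 → not met
4. staff certified in pediatric first aid 6 ≥ 5 → met
5. unresolved licensing deficiencies 3 > 1 → not met
6. playground equipment inspection 414 days ago vs limit 730 → met
7. fire-safety inspection 100 days ago vs limit 90 → not met
8. lead-paint assessment 369 days ago vs limit 365 → not met
9. staff certified in CPR 4 ≥ 3 → met
10. staff background re-check 132 days ago vs limit 120 → not met
Not met: 5 of 10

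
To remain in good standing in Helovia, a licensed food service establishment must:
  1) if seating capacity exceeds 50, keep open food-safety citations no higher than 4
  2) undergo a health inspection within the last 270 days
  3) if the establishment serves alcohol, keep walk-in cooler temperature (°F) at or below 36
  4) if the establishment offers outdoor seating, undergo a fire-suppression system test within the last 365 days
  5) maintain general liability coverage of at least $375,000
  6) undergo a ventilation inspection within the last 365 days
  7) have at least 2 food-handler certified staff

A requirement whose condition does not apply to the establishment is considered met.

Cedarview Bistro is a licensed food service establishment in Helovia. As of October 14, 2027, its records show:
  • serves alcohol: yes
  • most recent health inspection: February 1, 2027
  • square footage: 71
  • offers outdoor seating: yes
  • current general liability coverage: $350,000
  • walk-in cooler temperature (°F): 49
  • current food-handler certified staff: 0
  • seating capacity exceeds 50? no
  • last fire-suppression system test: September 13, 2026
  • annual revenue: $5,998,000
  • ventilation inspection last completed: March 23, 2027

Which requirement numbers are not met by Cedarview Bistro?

1. condition 'seating capacity exceeds 50' does not hold → requirement n/a → met
2. health inspection 255 days ago vs limit 270 → met
3. condition 'serves alcohol' holds; walk-in cooler temperature (°F) 49 > 36 → not met
4. condition 'offers outdoor seating' holds; fire-suppression system test 396 days ago vs limit 365 → not met
5. general liability coverage $350,000 < $375,000 → not met
6. ventilation inspection 205 days ago vs limit 365 → met
7. food-handler certified staff 0 < 2 → not met
Not met: 3, 4, 5, 7

3, 4, 5, 7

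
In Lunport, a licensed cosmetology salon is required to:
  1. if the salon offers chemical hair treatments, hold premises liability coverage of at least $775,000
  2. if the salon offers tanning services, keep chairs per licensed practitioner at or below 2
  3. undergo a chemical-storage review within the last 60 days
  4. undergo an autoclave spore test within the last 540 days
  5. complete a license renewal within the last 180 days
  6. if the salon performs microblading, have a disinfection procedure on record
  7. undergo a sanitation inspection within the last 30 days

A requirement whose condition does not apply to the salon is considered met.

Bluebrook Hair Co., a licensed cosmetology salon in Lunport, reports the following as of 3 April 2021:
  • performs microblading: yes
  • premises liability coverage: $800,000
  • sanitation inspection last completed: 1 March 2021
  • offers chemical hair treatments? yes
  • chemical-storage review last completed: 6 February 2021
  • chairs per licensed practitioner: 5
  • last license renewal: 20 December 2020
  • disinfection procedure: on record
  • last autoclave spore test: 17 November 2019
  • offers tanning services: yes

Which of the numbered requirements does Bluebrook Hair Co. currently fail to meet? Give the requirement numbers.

2, 7

1. condition 'offers chemical hair treatments' holds; premises liability coverage $800,000 ≥ $775,000 → met
2. condition 'offers tanning services' holds; chairs per licensed practitioner 5 > 2 → not met
3. chemical-storage review 56 days ago vs limit 60 → met
4. autoclave spore test 503 days ago vs limit 540 → met
5. license renewal 104 days ago vs limit 180 → met
6. condition 'performs microblading' holds; disinfection procedure present → met
7. sanitation inspection 33 days ago vs limit 30 → not met
Not met: 2, 7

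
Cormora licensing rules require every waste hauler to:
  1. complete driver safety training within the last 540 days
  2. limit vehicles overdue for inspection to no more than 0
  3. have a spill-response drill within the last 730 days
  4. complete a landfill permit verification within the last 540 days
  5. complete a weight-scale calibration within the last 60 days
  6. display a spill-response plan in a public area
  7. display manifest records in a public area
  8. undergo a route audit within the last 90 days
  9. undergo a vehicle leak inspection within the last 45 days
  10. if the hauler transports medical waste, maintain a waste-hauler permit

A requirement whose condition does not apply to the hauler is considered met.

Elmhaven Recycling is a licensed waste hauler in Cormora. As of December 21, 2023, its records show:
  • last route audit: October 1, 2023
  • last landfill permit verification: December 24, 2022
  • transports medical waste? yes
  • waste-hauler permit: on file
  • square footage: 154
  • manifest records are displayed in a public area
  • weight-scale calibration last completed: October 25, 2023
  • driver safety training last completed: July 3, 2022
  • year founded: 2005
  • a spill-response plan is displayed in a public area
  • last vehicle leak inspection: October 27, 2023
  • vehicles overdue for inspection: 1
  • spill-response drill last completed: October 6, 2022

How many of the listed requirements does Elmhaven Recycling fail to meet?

1. driver safety training 536 days ago vs limit 540 → met
2. vehicles overdue for inspection 1 > 0 → not met
3. spill-response drill 441 days ago vs limit 730 → met
4. landfill permit verification 362 days ago vs limit 540 → met
5. weight-scale calibration 57 days ago vs limit 60 → met
6. spill-response plan present → met
7. manifest records present → met
8. route audit 81 days ago vs limit 90 → met
9. vehicle leak inspection 55 days ago vs limit 45 → not met
10. condition 'transports medical waste' holds; waste-hauler permit present → met
Not met: 2 of 10

2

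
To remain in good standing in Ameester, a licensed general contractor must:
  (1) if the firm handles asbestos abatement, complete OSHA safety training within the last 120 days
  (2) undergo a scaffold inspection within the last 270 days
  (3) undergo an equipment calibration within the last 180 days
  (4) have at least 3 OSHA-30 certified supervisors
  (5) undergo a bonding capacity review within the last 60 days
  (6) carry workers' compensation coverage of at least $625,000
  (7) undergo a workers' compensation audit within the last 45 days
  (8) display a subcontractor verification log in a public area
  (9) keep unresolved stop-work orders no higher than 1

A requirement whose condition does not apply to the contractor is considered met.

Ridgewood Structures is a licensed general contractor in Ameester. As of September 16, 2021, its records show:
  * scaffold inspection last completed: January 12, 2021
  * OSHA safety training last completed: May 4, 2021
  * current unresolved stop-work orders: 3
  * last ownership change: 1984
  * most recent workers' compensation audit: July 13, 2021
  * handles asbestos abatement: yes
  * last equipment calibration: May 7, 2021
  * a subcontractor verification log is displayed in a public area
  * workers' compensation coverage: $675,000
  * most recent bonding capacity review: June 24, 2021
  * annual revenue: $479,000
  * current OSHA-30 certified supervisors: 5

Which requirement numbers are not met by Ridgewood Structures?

1. condition 'handles asbestos abatement' holds; OSHA safety training 135 days ago vs limit 120 → not met
2. scaffold inspection 247 days ago vs limit 270 → met
3. equipment calibration 132 days ago vs limit 180 → met
4. OSHA-30 certified supervisors 5 ≥ 3 → met
5. bonding capacity review 84 days ago vs limit 60 → not met
6. workers' compensation coverage $675,000 ≥ $625,000 → met
7. workers' compensation audit 65 days ago vs limit 45 → not met
8. subcontractor verification log present → met
9. unresolved stop-work orders 3 > 1 → not met
Not met: 1, 5, 7, 9

1, 5, 7, 9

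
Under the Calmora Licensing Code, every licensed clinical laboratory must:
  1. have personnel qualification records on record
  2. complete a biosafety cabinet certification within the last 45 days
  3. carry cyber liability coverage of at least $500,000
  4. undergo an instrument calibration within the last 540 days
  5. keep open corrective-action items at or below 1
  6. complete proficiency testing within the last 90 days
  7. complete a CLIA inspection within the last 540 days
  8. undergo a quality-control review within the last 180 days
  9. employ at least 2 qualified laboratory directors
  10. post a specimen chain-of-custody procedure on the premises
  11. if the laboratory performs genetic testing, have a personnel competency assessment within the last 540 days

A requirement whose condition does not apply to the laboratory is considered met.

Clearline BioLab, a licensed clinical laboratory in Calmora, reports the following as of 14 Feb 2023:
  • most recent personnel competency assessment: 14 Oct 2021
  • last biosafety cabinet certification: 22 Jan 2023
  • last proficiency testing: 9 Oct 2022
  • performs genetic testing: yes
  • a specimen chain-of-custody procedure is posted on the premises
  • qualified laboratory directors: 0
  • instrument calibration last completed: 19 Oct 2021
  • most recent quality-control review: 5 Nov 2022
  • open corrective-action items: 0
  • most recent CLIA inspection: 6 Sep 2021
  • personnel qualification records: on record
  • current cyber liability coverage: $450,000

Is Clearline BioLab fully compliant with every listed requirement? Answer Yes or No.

No

1. personnel qualification records present → met
2. biosafety cabinet certification 23 days ago vs limit 45 → met
3. cyber liability coverage $450,000 < $500,000 → not met
4. instrument calibration 483 days ago vs limit 540 → met
5. open corrective-action items 0 ≤ 1 → met
6. proficiency testing 128 days ago vs limit 90 → not met
7. CLIA inspection 526 days ago vs limit 540 → met
8. quality-control review 101 days ago vs limit 180 → met
9. qualified laboratory directors 0 < 2 → not met
10. specimen chain-of-custody procedure present → met
11. condition 'performs genetic testing' holds; personnel competency assessment 488 days ago vs limit 540 → met
Not met: 3, 6, 9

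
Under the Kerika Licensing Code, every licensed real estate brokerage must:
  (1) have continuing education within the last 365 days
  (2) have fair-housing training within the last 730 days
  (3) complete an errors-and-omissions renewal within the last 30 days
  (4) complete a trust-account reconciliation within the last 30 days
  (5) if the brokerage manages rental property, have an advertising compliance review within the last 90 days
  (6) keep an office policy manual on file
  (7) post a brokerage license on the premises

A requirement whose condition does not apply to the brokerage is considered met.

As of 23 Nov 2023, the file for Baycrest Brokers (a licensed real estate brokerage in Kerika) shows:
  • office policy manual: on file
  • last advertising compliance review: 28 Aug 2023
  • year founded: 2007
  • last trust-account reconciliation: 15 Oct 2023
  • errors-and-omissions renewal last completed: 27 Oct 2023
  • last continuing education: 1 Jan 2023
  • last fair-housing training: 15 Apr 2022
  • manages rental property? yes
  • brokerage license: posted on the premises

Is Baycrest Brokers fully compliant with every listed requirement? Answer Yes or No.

1. continuing education 326 days ago vs limit 365 → met
2. fair-housing training 587 days ago vs limit 730 → met
3. errors-and-omissions renewal 27 days ago vs limit 30 → met
4. trust-account reconciliation 39 days ago vs limit 30 → not met
5. condition 'manages rental property' holds; advertising compliance review 87 days ago vs limit 90 → met
6. office policy manual present → met
7. brokerage license present → met
Not met: 4

No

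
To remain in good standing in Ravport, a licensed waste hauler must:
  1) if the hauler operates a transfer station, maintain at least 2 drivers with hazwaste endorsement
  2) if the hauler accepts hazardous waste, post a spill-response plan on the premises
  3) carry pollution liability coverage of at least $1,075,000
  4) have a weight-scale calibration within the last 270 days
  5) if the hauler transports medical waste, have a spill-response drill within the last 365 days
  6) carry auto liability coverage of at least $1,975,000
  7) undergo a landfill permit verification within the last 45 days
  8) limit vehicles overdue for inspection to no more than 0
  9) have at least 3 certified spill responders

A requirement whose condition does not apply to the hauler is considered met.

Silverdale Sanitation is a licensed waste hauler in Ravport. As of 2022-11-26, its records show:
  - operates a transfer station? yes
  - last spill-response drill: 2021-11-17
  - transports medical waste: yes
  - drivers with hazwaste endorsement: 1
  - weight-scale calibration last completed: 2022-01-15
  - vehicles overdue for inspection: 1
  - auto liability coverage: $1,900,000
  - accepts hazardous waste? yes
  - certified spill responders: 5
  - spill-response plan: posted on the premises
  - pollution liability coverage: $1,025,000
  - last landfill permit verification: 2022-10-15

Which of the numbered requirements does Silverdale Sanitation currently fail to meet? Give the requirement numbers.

1, 3, 4, 5, 6, 8

1. condition 'operates a transfer station' holds; drivers with hazwaste endorsement 1 < 2 → not met
2. condition 'accepts hazardous waste' holds; spill-response plan present → met
3. pollution liability coverage $1,025,000 < $1,075,000 → not met
4. weight-scale calibration 315 days ago vs limit 270 → not met
5. condition 'transports medical waste' holds; spill-response drill 374 days ago vs limit 365 → not met
6. auto liability coverage $1,900,000 < $1,975,000 → not met
7. landfill permit verification 42 days ago vs limit 45 → met
8. vehicles overdue for inspection 1 > 0 → not met
9. certified spill responders 5 ≥ 3 → met
Not met: 1, 3, 4, 5, 6, 8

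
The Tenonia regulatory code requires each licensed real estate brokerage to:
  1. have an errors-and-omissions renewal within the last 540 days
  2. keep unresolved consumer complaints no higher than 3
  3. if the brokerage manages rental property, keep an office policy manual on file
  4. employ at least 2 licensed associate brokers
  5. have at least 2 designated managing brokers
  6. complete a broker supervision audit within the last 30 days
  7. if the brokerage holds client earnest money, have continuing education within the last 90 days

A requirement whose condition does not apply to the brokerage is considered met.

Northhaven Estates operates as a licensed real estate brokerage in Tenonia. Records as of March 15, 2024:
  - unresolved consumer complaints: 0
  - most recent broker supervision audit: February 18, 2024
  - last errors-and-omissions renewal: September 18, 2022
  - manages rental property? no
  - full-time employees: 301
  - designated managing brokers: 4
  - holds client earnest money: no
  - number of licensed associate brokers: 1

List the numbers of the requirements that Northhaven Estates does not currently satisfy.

1, 4

1. errors-and-omissions renewal 544 days ago vs limit 540 → not met
2. unresolved consumer complaints 0 ≤ 3 → met
3. condition 'manages rental property' does not hold → requirement n/a → met
4. licensed associate brokers 1 < 2 → not met
5. designated managing brokers 4 ≥ 2 → met
6. broker supervision audit 26 days ago vs limit 30 → met
7. condition 'holds client earnest money' does not hold → requirement n/a → met
Not met: 1, 4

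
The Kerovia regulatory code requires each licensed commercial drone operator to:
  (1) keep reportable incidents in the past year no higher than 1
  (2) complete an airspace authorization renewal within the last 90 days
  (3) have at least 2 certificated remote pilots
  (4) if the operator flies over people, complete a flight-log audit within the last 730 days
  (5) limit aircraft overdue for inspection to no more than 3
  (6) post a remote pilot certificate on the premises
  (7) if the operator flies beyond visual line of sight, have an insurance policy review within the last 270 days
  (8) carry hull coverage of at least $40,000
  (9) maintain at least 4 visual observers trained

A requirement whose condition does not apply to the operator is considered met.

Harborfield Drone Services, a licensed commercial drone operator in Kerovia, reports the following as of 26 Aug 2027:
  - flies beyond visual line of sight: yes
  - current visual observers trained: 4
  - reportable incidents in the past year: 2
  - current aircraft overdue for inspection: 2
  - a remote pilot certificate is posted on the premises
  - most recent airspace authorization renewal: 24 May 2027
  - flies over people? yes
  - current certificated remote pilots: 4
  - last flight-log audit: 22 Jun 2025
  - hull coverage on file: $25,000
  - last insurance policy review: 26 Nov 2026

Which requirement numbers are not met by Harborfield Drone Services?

1, 2, 4, 7, 8

1. reportable incidents in the past year 2 > 1 → not met
2. airspace authorization renewal 94 days ago vs limit 90 → not met
3. certificated remote pilots 4 ≥ 2 → met
4. condition 'flies over people' holds; flight-log audit 795 days ago vs limit 730 → not met
5. aircraft overdue for inspection 2 ≤ 3 → met
6. remote pilot certificate present → met
7. condition 'flies beyond visual line of sight' holds; insurance policy review 273 days ago vs limit 270 → not met
8. hull coverage $25,000 < $40,000 → not met
9. visual observers trained 4 ≥ 4 → met
Not met: 1, 2, 4, 7, 8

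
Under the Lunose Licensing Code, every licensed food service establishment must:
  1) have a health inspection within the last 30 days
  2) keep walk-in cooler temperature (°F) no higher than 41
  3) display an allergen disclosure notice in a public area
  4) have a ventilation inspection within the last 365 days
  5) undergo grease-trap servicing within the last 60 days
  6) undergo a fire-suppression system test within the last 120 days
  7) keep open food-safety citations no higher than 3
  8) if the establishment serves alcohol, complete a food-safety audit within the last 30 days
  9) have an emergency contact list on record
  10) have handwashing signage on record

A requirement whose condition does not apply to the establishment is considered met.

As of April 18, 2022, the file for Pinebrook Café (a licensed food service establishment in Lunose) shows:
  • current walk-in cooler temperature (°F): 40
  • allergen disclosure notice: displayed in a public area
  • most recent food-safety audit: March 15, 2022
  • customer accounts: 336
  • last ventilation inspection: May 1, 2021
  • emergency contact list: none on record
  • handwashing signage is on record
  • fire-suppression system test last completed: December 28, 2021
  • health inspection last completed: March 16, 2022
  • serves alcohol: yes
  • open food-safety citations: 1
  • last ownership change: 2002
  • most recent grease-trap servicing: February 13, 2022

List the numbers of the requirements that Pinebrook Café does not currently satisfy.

1. health inspection 33 days ago vs limit 30 → not met
2. walk-in cooler temperature (°F) 40 ≤ 41 → met
3. allergen disclosure notice present → met
4. ventilation inspection 352 days ago vs limit 365 → met
5. grease-trap servicing 64 days ago vs limit 60 → not met
6. fire-suppression system test 111 days ago vs limit 120 → met
7. open food-safety citations 1 ≤ 3 → met
8. condition 'serves alcohol' holds; food-safety audit 34 days ago vs limit 30 → not met
9. emergency contact list absent → not met
10. handwashing signage present → met
Not met: 1, 5, 8, 9

1, 5, 8, 9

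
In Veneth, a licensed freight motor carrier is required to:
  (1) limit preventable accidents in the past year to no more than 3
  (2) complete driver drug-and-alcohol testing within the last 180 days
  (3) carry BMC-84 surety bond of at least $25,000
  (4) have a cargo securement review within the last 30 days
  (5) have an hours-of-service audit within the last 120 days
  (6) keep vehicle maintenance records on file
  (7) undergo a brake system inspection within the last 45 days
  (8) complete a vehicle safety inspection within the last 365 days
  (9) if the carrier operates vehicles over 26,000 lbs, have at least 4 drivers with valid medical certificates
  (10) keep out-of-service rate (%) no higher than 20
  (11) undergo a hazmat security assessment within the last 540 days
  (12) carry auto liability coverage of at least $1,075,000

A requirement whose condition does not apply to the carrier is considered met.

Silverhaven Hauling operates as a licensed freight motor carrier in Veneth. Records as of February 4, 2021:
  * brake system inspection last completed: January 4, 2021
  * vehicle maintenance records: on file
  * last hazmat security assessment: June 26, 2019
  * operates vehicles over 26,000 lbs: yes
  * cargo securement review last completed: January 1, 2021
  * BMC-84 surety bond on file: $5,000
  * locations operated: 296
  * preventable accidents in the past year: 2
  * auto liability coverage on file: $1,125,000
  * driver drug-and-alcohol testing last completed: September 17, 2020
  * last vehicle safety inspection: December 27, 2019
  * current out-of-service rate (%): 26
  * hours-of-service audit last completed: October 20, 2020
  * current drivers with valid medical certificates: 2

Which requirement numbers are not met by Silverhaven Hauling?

1. preventable accidents in the past year 2 ≤ 3 → met
2. driver drug-and-alcohol testing 140 days ago vs limit 180 → met
3. BMC-84 surety bond $5,000 < $25,000 → not met
4. cargo securement review 34 days ago vs limit 30 → not met
5. hours-of-service audit 107 days ago vs limit 120 → met
6. vehicle maintenance records present → met
7. brake system inspection 31 days ago vs limit 45 → met
8. vehicle safety inspection 405 days ago vs limit 365 → not met
9. condition 'operates vehicles over 26,000 lbs' holds; drivers with valid medical certificates 2 < 4 → not met
10. out-of-service rate (%) 26 > 20 → not met
11. hazmat security assessment 589 days ago vs limit 540 → not met
12. auto liability coverage $1,125,000 ≥ $1,075,000 → met
Not met: 3, 4, 8, 9, 10, 11

3, 4, 8, 9, 10, 11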